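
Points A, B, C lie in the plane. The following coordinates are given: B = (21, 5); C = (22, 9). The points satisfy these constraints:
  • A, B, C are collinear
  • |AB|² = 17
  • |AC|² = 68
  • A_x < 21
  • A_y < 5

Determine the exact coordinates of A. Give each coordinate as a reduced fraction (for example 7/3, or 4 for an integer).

1. A_x = 20  [[A, B, C are collinear ⇒ -4x+1y+79=0] ∩ [|A−(21, 5)|²=17]]
2. A_y = 1  [[A, B, C are collinear ⇒ -4x+1y+79=0] ∩ [|A−(21, 5)|²=17]]
   so A = (20, 1)

A = (20, 1)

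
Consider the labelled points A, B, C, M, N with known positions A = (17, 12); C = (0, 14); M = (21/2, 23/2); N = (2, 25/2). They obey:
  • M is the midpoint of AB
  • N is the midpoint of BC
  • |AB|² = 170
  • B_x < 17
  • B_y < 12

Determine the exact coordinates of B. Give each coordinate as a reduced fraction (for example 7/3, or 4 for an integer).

1. B_x = 4  [B = 2·M−A = 2·(21/2, 23/2)−(17, 12)]
2. B_y = 11  [B = 2·M−A = 2·(21/2, 23/2)−(17, 12)]
   so B = (4, 11)

B = (4, 11)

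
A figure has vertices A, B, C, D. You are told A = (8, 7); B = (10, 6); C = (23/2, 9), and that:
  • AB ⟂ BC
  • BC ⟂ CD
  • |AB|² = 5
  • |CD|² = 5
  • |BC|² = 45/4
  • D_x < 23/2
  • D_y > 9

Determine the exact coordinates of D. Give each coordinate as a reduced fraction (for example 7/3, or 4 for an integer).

1. D_x = 19/2  [[BC ⟂ CD ⇒ 3/2x+3y-177/4=0] ∩ [|D−(23/2, 9)|²=5]]
2. D_y = 10  [[BC ⟂ CD ⇒ 3/2x+3y-177/4=0] ∩ [|D−(23/2, 9)|²=5]]
   so D = (19/2, 10)

D = (19/2, 10)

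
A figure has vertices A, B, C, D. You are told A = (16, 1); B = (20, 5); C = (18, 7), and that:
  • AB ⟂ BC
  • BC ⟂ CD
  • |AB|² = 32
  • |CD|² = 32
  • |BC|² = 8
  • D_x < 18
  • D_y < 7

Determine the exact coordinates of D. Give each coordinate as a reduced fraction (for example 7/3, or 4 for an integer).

D = (14, 3)

1. D_x = 14  [[BC ⟂ CD ⇒ -2x+2y+22=0] ∩ [|D−(18, 7)|²=32]]
2. D_y = 3  [[BC ⟂ CD ⇒ -2x+2y+22=0] ∩ [|D−(18, 7)|²=32]]
   so D = (14, 3)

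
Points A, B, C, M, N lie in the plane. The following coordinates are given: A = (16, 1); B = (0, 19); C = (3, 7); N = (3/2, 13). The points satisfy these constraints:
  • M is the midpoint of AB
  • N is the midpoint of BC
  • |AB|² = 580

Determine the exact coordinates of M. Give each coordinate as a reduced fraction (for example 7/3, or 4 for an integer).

1. M_x = 8  [2·M = A+B = (16, 1)+(0, 19)]
2. M_y = 10  [2·M = A+B = (16, 1)+(0, 19)]
   so M = (8, 10)

M = (8, 10)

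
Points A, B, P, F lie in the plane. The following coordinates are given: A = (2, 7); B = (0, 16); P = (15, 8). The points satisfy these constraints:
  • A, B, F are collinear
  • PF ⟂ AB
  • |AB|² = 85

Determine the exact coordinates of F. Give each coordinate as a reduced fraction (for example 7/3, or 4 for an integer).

1. F_x = 12/5  [[A, B, F are collinear ⇒ -9x-2y+32=0] ∩ [PF ⟂ AB ⇒ -2x+9y-42=0]]
2. F_y = 26/5  [[A, B, F are collinear ⇒ -9x-2y+32=0] ∩ [PF ⟂ AB ⇒ -2x+9y-42=0]]
   so F = (12/5, 26/5)

F = (12/5, 26/5)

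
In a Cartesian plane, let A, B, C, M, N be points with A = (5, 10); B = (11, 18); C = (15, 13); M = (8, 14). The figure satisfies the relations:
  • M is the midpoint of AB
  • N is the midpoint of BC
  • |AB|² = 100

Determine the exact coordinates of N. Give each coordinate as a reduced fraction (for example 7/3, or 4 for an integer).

N = (13, 31/2)

1. N_x = 13  [2·N = B+C = (11, 18)+(15, 13)]
2. N_y = 31/2  [2·N = B+C = (11, 18)+(15, 13)]
   so N = (13, 31/2)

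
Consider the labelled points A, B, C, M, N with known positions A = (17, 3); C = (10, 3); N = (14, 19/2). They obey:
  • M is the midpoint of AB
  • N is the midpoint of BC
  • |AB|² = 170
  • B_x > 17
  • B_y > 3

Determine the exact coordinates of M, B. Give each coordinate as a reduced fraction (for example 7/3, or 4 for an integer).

1. B_x = 18  [B = 2·N−C = 2·(14, 19/2)−(10, 3)]
2. B_y = 16  [B = 2·N−C = 2·(14, 19/2)−(10, 3)]
   so B = (18, 16)
3. M_x = 35/2  [2·M = A+B = (17, 3)+(18, 16)]
4. M_y = 19/2  [2·M = A+B = (17, 3)+(18, 16)]
   so M = (35/2, 19/2)

M = (35/2, 19/2)
B = (18, 16)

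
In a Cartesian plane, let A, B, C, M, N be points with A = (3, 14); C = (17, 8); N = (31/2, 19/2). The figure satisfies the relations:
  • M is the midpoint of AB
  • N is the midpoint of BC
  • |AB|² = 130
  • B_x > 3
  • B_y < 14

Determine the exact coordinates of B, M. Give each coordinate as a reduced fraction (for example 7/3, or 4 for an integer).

B = (14, 11)
M = (17/2, 25/2)

1. B_x = 14  [B = 2·N−C = 2·(31/2, 19/2)−(17, 8)]
2. B_y = 11  [B = 2·N−C = 2·(31/2, 19/2)−(17, 8)]
   so B = (14, 11)
3. M_x = 17/2  [2·M = A+B = (3, 14)+(14, 11)]
4. M_y = 25/2  [2·M = A+B = (3, 14)+(14, 11)]
   so M = (17/2, 25/2)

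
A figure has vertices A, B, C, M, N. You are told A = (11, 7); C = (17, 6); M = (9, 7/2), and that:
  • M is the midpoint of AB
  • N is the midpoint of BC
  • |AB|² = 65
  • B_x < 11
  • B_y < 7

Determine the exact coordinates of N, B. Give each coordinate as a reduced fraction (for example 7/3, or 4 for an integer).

N = (12, 3)
B = (7, 0)

1. B_x = 7  [B = 2·M−A = 2·(9, 7/2)−(11, 7)]
2. B_y = 0  [B = 2·M−A = 2·(9, 7/2)−(11, 7)]
   so B = (7, 0)
3. N_x = 12  [2·N = B+C = (7, 0)+(17, 6)]
4. N_y = 3  [2·N = B+C = (7, 0)+(17, 6)]
   so N = (12, 3)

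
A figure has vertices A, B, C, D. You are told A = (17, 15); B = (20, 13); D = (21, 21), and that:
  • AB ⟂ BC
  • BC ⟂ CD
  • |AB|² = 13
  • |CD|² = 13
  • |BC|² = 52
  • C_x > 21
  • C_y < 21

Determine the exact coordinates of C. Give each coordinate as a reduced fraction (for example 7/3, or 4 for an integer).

C = (24, 19)

1. C_x = 24  [[AB ⟂ BC ⇒ 3x-2y-34=0] ∩ [|C−(21, 21)|²=13]]
2. C_y = 19  [[AB ⟂ BC ⇒ 3x-2y-34=0] ∩ [|C−(21, 21)|²=13]]
   so C = (24, 19)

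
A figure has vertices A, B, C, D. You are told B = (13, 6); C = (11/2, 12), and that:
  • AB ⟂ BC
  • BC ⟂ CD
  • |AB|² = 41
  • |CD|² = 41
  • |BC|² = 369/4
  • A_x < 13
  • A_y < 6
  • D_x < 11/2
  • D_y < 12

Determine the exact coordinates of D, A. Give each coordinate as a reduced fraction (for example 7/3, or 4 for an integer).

D = (3/2, 7)
A = (9, 1)

1. D_x = 3/2  [[BC ⟂ CD ⇒ -15/2x+6y-123/4=0] ∩ [|D−(11/2, 12)|²=41]]
2. D_y = 7  [[BC ⟂ CD ⇒ -15/2x+6y-123/4=0] ∩ [|D−(11/2, 12)|²=41]]
   so D = (3/2, 7)
3. A_x = 9  [[AB ⟂ BC ⇒ 15/2x-6y-123/2=0] ∩ [|A−(13, 6)|²=41]]
4. A_y = 1  [[AB ⟂ BC ⇒ 15/2x-6y-123/2=0] ∩ [|A−(13, 6)|²=41]]
   so A = (9, 1)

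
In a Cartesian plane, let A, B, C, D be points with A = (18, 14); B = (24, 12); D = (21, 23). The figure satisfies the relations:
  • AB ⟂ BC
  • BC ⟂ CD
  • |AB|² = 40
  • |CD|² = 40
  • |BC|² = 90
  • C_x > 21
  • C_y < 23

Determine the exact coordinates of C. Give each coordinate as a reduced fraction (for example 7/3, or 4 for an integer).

C = (27, 21)

1. C_x = 27  [[AB ⟂ BC ⇒ 6x-2y-120=0] ∩ [|C−(21, 23)|²=40]]
2. C_y = 21  [[AB ⟂ BC ⇒ 6x-2y-120=0] ∩ [|C−(21, 23)|²=40]]
   so C = (27, 21)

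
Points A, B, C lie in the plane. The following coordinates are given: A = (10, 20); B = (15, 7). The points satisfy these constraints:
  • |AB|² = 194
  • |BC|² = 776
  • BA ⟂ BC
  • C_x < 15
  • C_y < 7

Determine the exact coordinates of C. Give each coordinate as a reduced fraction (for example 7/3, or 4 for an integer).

1. C_x = -11  [[BA ⟂ BC ⇒ -5x+13y-16=0] ∩ [|C−(15, 7)|²=776]]
2. C_y = -3  [[BA ⟂ BC ⇒ -5x+13y-16=0] ∩ [|C−(15, 7)|²=776]]
   so C = (-11, -3)

C = (-11, -3)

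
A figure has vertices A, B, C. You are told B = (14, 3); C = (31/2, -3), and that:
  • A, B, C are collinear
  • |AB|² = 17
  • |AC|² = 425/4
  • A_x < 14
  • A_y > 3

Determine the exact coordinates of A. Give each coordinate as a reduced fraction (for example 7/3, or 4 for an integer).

A = (13, 7)

1. A_x = 13  [[A, B, C are collinear ⇒ 6x+3/2y-177/2=0] ∩ [|A−(14, 3)|²=17]]
2. A_y = 7  [[A, B, C are collinear ⇒ 6x+3/2y-177/2=0] ∩ [|A−(14, 3)|²=17]]
   so A = (13, 7)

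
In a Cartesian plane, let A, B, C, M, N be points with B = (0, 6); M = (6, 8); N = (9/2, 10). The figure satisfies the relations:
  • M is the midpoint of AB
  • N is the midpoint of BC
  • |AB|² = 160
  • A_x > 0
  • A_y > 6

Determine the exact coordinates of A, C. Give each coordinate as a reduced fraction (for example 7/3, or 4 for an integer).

1. A_x = 12  [A = 2·M−B = 2·(6, 8)−(0, 6)]
2. A_y = 10  [A = 2·M−B = 2·(6, 8)−(0, 6)]
   so A = (12, 10)
3. C_x = 9  [C = 2·N−B = 2·(9/2, 10)−(0, 6)]
4. C_y = 14  [C = 2·N−B = 2·(9/2, 10)−(0, 6)]
   so C = (9, 14)

A = (12, 10)
C = (9, 14)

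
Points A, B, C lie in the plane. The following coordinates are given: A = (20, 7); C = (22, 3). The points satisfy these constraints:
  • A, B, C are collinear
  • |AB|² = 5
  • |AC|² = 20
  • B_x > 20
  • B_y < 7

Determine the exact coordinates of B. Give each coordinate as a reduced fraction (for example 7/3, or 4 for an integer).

1. B_x = 21  [[A, B, C are collinear ⇒ -4x-2y+94=0] ∩ [|B−(20, 7)|²=5]]
2. B_y = 5  [[A, B, C are collinear ⇒ -4x-2y+94=0] ∩ [|B−(20, 7)|²=5]]
   so B = (21, 5)

B = (21, 5)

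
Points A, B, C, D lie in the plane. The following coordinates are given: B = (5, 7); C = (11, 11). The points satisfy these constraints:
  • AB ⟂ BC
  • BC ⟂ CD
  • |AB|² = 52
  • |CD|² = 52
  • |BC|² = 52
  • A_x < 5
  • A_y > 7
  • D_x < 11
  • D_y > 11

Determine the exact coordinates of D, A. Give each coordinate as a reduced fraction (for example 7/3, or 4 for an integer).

D = (7, 17)
A = (1, 13)

1. D_x = 7  [[BC ⟂ CD ⇒ 6x+4y-110=0] ∩ [|D−(11, 11)|²=52]]
2. D_y = 17  [[BC ⟂ CD ⇒ 6x+4y-110=0] ∩ [|D−(11, 11)|²=52]]
   so D = (7, 17)
3. A_x = 1  [[AB ⟂ BC ⇒ -6x-4y+58=0] ∩ [|A−(5, 7)|²=52]]
4. A_y = 13  [[AB ⟂ BC ⇒ -6x-4y+58=0] ∩ [|A−(5, 7)|²=52]]
   so A = (1, 13)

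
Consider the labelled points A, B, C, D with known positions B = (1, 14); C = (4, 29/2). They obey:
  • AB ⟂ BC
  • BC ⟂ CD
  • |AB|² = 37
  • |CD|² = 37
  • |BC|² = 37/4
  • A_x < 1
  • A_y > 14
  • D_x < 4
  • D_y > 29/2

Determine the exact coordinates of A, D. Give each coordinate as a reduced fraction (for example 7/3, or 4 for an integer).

1. A_x = 0  [[AB ⟂ BC ⇒ -3x-1/2y+10=0] ∩ [|A−(1, 14)|²=37]]
2. A_y = 20  [[AB ⟂ BC ⇒ -3x-1/2y+10=0] ∩ [|A−(1, 14)|²=37]]
   so A = (0, 20)
3. D_x = 3  [[BC ⟂ CD ⇒ 3x+1/2y-77/4=0] ∩ [|D−(4, 29/2)|²=37]]
4. D_y = 41/2  [[BC ⟂ CD ⇒ 3x+1/2y-77/4=0] ∩ [|D−(4, 29/2)|²=37]]
   so D = (3, 41/2)

A = (0, 20)
D = (3, 41/2)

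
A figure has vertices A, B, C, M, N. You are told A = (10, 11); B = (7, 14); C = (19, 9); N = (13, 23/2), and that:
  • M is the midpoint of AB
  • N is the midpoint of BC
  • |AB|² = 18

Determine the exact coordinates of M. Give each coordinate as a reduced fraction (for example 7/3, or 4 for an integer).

M = (17/2, 25/2)

1. M_x = 17/2  [2·M = A+B = (10, 11)+(7, 14)]
2. M_y = 25/2  [2·M = A+B = (10, 11)+(7, 14)]
   so M = (17/2, 25/2)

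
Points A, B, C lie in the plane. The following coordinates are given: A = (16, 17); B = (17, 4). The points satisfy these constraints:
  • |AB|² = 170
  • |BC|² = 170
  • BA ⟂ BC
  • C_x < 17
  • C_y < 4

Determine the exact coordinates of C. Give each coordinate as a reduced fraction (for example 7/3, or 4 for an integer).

1. C_x = 4  [[BA ⟂ BC ⇒ -1x+13y-35=0] ∩ [|C−(17, 4)|²=170]]
2. C_y = 3  [[BA ⟂ BC ⇒ -1x+13y-35=0] ∩ [|C−(17, 4)|²=170]]
   so C = (4, 3)

C = (4, 3)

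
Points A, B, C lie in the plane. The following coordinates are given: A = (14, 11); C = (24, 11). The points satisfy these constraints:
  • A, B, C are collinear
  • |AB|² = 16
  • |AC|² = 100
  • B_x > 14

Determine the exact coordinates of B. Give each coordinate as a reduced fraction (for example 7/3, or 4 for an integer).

B = (18, 11)

1. B_x = 18  [[A, B, C are collinear ⇒ -10y+110=0] ∩ [|B−(14, 11)|²=16]]
2. B_y = 11  [[A, B, C are collinear ⇒ -10y+110=0] ∩ [|B−(14, 11)|²=16]]
   so B = (18, 11)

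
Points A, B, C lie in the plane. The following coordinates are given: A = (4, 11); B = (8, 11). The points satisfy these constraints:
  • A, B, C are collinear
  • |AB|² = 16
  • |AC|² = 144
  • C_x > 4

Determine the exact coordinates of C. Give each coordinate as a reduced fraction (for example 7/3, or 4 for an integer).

C = (16, 11)

1. C_x = 16  [[A, B, C are collinear ⇒ 4y-44=0] ∩ [|C−(4, 11)|²=144]]
2. C_y = 11  [[A, B, C are collinear ⇒ 4y-44=0] ∩ [|C−(4, 11)|²=144]]
   so C = (16, 11)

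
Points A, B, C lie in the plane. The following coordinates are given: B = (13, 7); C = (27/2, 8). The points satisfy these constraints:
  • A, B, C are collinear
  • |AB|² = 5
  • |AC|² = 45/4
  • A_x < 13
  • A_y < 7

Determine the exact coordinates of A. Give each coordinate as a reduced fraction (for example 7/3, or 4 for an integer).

1. A_x = 12  [[A, B, C are collinear ⇒ -1x+1/2y+19/2=0] ∩ [|A−(13, 7)|²=5]]
2. A_y = 5  [[A, B, C are collinear ⇒ -1x+1/2y+19/2=0] ∩ [|A−(13, 7)|²=5]]
   so A = (12, 5)

A = (12, 5)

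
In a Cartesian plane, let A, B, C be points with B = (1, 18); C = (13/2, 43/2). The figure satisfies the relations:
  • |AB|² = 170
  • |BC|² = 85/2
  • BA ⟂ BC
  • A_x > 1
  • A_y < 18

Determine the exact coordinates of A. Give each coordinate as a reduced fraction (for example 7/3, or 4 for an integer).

A = (8, 7)

1. A_x = 8  [[BA ⟂ BC ⇒ 11/2x+7/2y-137/2=0] ∩ [|A−(1, 18)|²=170]]
2. A_y = 7  [[BA ⟂ BC ⇒ 11/2x+7/2y-137/2=0] ∩ [|A−(1, 18)|²=170]]
   so A = (8, 7)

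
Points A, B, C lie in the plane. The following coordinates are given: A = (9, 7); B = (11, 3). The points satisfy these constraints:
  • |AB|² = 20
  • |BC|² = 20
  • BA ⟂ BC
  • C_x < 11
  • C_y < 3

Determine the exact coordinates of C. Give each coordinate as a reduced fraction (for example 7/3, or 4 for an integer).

C = (7, 1)

1. C_x = 7  [[BA ⟂ BC ⇒ -2x+4y+10=0] ∩ [|C−(11, 3)|²=20]]
2. C_y = 1  [[BA ⟂ BC ⇒ -2x+4y+10=0] ∩ [|C−(11, 3)|²=20]]
   so C = (7, 1)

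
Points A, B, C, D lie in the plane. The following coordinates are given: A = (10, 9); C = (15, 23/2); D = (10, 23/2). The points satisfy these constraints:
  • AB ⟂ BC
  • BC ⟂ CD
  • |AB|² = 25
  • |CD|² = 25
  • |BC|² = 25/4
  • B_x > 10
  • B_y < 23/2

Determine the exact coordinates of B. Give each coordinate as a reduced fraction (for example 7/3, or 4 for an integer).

B = (15, 9)

1. B_x = 15  [[BC ⟂ CD ⇒ 5x-75=0] ∩ [|B−(10, 9)|²=25]]
2. B_y = 9  [[BC ⟂ CD ⇒ 5x-75=0] ∩ [|B−(10, 9)|²=25]]
   so B = (15, 9)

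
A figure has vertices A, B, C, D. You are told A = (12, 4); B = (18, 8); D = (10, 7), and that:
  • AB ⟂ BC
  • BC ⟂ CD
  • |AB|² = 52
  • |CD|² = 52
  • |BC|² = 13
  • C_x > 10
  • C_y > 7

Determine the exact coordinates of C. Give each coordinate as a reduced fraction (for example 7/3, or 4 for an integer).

1. C_x = 16  [[AB ⟂ BC ⇒ 6x+4y-140=0] ∩ [|C−(10, 7)|²=52]]
2. C_y = 11  [[AB ⟂ BC ⇒ 6x+4y-140=0] ∩ [|C−(10, 7)|²=52]]
   so C = (16, 11)

C = (16, 11)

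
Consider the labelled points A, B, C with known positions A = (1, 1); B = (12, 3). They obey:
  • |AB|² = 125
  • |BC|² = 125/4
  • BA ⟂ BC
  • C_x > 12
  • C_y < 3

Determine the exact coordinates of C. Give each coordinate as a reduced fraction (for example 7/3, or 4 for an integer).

C = (13, -5/2)

1. C_x = 13  [[BA ⟂ BC ⇒ -11x-2y+138=0] ∩ [|C−(12, 3)|²=125/4]]
2. C_y = -5/2  [[BA ⟂ BC ⇒ -11x-2y+138=0] ∩ [|C−(12, 3)|²=125/4]]
   so C = (13, -5/2)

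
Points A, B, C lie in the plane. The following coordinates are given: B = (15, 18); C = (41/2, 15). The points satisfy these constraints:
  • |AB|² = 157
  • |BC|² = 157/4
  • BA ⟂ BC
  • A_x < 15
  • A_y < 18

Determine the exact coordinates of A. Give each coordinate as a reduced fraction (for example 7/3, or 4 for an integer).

1. A_x = 9  [[BA ⟂ BC ⇒ 11/2x-3y-57/2=0] ∩ [|A−(15, 18)|²=157]]
2. A_y = 7  [[BA ⟂ BC ⇒ 11/2x-3y-57/2=0] ∩ [|A−(15, 18)|²=157]]
   so A = (9, 7)

A = (9, 7)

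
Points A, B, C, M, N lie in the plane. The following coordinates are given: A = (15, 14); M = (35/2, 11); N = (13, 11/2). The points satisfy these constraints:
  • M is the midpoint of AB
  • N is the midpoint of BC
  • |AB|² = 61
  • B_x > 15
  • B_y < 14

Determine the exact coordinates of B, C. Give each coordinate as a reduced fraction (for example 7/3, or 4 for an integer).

1. B_x = 20  [B = 2·M−A = 2·(35/2, 11)−(15, 14)]
2. B_y = 8  [B = 2·M−A = 2·(35/2, 11)−(15, 14)]
   so B = (20, 8)
3. C_x = 6  [C = 2·N−B = 2·(13, 11/2)−(20, 8)]
4. C_y = 3  [C = 2·N−B = 2·(13, 11/2)−(20, 8)]
   so C = (6, 3)

B = (20, 8)
C = (6, 3)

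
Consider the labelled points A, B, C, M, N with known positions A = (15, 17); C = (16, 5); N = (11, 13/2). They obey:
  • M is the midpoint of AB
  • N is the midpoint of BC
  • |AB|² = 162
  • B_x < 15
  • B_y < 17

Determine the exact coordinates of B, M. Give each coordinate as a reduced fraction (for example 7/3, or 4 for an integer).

1. B_x = 6  [B = 2·N−C = 2·(11, 13/2)−(16, 5)]
2. B_y = 8  [B = 2·N−C = 2·(11, 13/2)−(16, 5)]
   so B = (6, 8)
3. M_x = 21/2  [2·M = A+B = (15, 17)+(6, 8)]
4. M_y = 25/2  [2·M = A+B = (15, 17)+(6, 8)]
   so M = (21/2, 25/2)

B = (6, 8)
M = (21/2, 25/2)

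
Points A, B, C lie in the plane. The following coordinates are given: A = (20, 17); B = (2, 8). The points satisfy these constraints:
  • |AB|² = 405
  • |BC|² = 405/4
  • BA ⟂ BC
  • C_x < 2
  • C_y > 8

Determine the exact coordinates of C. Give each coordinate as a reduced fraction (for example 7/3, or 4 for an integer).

C = (-5/2, 17)

1. C_x = -5/2  [[BA ⟂ BC ⇒ 18x+9y-108=0] ∩ [|C−(2, 8)|²=405/4]]
2. C_y = 17  [[BA ⟂ BC ⇒ 18x+9y-108=0] ∩ [|C−(2, 8)|²=405/4]]
   so C = (-5/2, 17)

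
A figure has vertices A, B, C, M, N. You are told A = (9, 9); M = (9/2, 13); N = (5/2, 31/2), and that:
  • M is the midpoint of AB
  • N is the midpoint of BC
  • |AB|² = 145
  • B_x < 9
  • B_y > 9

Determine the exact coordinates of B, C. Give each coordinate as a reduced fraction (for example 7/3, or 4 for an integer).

1. B_x = 0  [B = 2·M−A = 2·(9/2, 13)−(9, 9)]
2. B_y = 17  [B = 2·M−A = 2·(9/2, 13)−(9, 9)]
   so B = (0, 17)
3. C_x = 5  [C = 2·N−B = 2·(5/2, 31/2)−(0, 17)]
4. C_y = 14  [C = 2·N−B = 2·(5/2, 31/2)−(0, 17)]
   so C = (5, 14)

B = (0, 17)
C = (5, 14)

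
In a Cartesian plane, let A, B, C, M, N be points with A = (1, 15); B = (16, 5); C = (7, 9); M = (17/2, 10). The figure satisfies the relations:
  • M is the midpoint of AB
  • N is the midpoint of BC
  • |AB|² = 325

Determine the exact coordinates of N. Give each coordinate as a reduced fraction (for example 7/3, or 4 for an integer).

1. N_x = 23/2  [2·N = B+C = (16, 5)+(7, 9)]
2. N_y = 7  [2·N = B+C = (16, 5)+(7, 9)]
   so N = (23/2, 7)

N = (23/2, 7)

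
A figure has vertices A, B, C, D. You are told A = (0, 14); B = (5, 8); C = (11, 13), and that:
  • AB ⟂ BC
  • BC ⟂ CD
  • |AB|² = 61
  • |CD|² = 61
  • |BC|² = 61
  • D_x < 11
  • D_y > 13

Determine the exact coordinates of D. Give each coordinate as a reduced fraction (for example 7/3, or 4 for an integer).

D = (6, 19)

1. D_x = 6  [[BC ⟂ CD ⇒ 6x+5y-131=0] ∩ [|D−(11, 13)|²=61]]
2. D_y = 19  [[BC ⟂ CD ⇒ 6x+5y-131=0] ∩ [|D−(11, 13)|²=61]]
   so D = (6, 19)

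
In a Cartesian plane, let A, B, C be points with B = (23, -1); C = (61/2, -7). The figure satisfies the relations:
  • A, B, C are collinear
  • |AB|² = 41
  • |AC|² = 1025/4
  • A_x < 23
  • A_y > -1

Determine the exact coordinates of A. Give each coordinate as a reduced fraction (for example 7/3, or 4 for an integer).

1. A_x = 18  [[A, B, C are collinear ⇒ 6x+15/2y-261/2=0] ∩ [|A−(23, -1)|²=41]]
2. A_y = 3  [[A, B, C are collinear ⇒ 6x+15/2y-261/2=0] ∩ [|A−(23, -1)|²=41]]
   so A = (18, 3)

A = (18, 3)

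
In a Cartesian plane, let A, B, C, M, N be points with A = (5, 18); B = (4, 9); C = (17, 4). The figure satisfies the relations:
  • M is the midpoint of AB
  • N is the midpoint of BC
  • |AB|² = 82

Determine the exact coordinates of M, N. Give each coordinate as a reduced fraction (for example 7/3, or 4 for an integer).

M = (9/2, 27/2)
N = (21/2, 13/2)

1. M_x = 9/2  [2·M = A+B = (5, 18)+(4, 9)]
2. M_y = 27/2  [2·M = A+B = (5, 18)+(4, 9)]
   so M = (9/2, 27/2)
3. N_x = 21/2  [2·N = B+C = (4, 9)+(17, 4)]
4. N_y = 13/2  [2·N = B+C = (4, 9)+(17, 4)]
   so N = (21/2, 13/2)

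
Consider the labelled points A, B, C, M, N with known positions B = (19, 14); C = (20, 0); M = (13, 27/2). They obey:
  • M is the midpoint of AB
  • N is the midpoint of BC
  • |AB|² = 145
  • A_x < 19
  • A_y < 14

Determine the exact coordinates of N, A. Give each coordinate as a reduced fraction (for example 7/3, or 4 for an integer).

N = (39/2, 7)
A = (7, 13)

1. A_x = 7  [A = 2·M−B = 2·(13, 27/2)−(19, 14)]
2. A_y = 13  [A = 2·M−B = 2·(13, 27/2)−(19, 14)]
   so A = (7, 13)
3. N_x = 39/2  [2·N = B+C = (19, 14)+(20, 0)]
4. N_y = 7  [2·N = B+C = (19, 14)+(20, 0)]
   so N = (39/2, 7)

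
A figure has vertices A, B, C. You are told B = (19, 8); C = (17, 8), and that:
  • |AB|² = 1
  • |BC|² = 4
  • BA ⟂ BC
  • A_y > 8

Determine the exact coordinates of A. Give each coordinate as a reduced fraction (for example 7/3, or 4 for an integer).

A = (19, 9)

1. A_x = 19  [[BA ⟂ BC ⇒ -2x+38=0] ∩ [|A−(19, 8)|²=1]]
2. A_y = 9  [[BA ⟂ BC ⇒ -2x+38=0] ∩ [|A−(19, 8)|²=1]]
   so A = (19, 9)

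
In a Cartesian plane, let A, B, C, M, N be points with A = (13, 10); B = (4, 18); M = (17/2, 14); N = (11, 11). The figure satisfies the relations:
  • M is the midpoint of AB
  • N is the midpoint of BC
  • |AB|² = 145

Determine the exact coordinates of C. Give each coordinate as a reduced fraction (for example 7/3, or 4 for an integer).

1. C_x = 18  [C = 2·N−B = 2·(11, 11)−(4, 18)]
2. C_y = 4  [C = 2·N−B = 2·(11, 11)−(4, 18)]
   so C = (18, 4)

C = (18, 4)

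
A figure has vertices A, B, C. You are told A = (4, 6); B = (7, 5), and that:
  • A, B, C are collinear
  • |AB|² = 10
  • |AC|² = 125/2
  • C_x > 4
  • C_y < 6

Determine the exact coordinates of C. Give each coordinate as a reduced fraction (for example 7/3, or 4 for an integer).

1. C_x = 23/2  [[A, B, C are collinear ⇒ 1x+3y-22=0] ∩ [|C−(4, 6)|²=125/2]]
2. C_y = 7/2  [[A, B, C are collinear ⇒ 1x+3y-22=0] ∩ [|C−(4, 6)|²=125/2]]
   so C = (23/2, 7/2)

C = (23/2, 7/2)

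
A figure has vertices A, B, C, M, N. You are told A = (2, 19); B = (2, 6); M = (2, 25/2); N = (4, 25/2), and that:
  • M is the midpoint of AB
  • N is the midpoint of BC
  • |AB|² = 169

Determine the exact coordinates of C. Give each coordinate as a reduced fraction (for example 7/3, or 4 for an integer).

C = (6, 19)

1. C_x = 6  [C = 2·N−B = 2·(4, 25/2)−(2, 6)]
2. C_y = 19  [C = 2·N−B = 2·(4, 25/2)−(2, 6)]
   so C = (6, 19)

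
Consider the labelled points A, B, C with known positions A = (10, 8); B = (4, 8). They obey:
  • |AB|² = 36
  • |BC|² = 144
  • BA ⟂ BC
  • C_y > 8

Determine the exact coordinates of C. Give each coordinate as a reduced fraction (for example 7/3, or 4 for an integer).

1. C_x = 4  [[BA ⟂ BC ⇒ 6x-24=0] ∩ [|C−(4, 8)|²=144]]
2. C_y = 20  [[BA ⟂ BC ⇒ 6x-24=0] ∩ [|C−(4, 8)|²=144]]
   so C = (4, 20)

C = (4, 20)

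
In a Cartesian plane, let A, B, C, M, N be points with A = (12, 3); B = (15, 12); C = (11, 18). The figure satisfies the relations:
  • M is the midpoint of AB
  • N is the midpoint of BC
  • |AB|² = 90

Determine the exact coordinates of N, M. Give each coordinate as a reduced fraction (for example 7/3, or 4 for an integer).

1. M_x = 27/2  [2·M = A+B = (12, 3)+(15, 12)]
2. M_y = 15/2  [2·M = A+B = (12, 3)+(15, 12)]
   so M = (27/2, 15/2)
3. N_x = 13  [2·N = B+C = (15, 12)+(11, 18)]
4. N_y = 15  [2·N = B+C = (15, 12)+(11, 18)]
   so N = (13, 15)

N = (13, 15)
M = (27/2, 15/2)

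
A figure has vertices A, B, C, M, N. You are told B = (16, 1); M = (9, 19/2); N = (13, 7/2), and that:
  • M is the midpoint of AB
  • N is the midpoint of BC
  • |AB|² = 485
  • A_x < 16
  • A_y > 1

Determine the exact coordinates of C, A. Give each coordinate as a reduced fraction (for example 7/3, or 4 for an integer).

1. A_x = 2  [A = 2·M−B = 2·(9, 19/2)−(16, 1)]
2. A_y = 18  [A = 2·M−B = 2·(9, 19/2)−(16, 1)]
   so A = (2, 18)
3. C_x = 10  [C = 2·N−B = 2·(13, 7/2)−(16, 1)]
4. C_y = 6  [C = 2·N−B = 2·(13, 7/2)−(16, 1)]
   so C = (10, 6)

C = (10, 6)
A = (2, 18)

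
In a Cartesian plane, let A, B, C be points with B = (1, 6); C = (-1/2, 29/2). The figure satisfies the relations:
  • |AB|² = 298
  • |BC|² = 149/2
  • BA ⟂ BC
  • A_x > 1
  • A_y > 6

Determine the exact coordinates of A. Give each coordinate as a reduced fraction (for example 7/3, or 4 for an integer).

A = (18, 9)

1. A_x = 18  [[BA ⟂ BC ⇒ -3/2x+17/2y-99/2=0] ∩ [|A−(1, 6)|²=298]]
2. A_y = 9  [[BA ⟂ BC ⇒ -3/2x+17/2y-99/2=0] ∩ [|A−(1, 6)|²=298]]
   so A = (18, 9)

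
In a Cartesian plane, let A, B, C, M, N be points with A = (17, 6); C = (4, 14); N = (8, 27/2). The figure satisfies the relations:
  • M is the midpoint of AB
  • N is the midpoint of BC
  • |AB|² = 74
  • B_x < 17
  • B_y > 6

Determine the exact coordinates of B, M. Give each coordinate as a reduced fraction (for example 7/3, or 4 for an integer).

B = (12, 13)
M = (29/2, 19/2)

1. B_x = 12  [B = 2·N−C = 2·(8, 27/2)−(4, 14)]
2. B_y = 13  [B = 2·N−C = 2·(8, 27/2)−(4, 14)]
   so B = (12, 13)
3. M_x = 29/2  [2·M = A+B = (17, 6)+(12, 13)]
4. M_y = 19/2  [2·M = A+B = (17, 6)+(12, 13)]
   so M = (29/2, 19/2)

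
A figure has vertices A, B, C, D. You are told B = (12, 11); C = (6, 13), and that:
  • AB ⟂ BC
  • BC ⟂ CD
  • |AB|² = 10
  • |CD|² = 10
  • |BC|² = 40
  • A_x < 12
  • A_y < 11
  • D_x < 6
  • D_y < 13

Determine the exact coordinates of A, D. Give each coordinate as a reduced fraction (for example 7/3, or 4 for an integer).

A = (11, 8)
D = (5, 10)

1. A_x = 11  [[AB ⟂ BC ⇒ 6x-2y-50=0] ∩ [|A−(12, 11)|²=10]]
2. A_y = 8  [[AB ⟂ BC ⇒ 6x-2y-50=0] ∩ [|A−(12, 11)|²=10]]
   so A = (11, 8)
3. D_x = 5  [[BC ⟂ CD ⇒ -6x+2y+10=0] ∩ [|D−(6, 13)|²=10]]
4. D_y = 10  [[BC ⟂ CD ⇒ -6x+2y+10=0] ∩ [|D−(6, 13)|²=10]]
   so D = (5, 10)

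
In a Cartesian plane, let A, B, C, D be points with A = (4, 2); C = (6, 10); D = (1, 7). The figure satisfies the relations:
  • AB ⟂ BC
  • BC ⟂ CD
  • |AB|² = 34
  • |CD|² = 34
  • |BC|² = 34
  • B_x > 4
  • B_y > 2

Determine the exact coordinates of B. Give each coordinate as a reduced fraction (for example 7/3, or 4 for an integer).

1. B_x = 9  [[BC ⟂ CD ⇒ 5x+3y-60=0] ∩ [|B−(4, 2)|²=34]]
2. B_y = 5  [[BC ⟂ CD ⇒ 5x+3y-60=0] ∩ [|B−(4, 2)|²=34]]
   so B = (9, 5)

B = (9, 5)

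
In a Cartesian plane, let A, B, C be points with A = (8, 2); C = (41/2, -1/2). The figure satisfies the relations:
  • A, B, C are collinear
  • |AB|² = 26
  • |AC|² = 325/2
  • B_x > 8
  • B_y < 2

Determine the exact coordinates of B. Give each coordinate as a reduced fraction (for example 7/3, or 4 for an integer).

1. B_x = 13  [[A, B, C are collinear ⇒ -5/2x-25/2y+45=0] ∩ [|B−(8, 2)|²=26]]
2. B_y = 1  [[A, B, C are collinear ⇒ -5/2x-25/2y+45=0] ∩ [|B−(8, 2)|²=26]]
   so B = (13, 1)

B = (13, 1)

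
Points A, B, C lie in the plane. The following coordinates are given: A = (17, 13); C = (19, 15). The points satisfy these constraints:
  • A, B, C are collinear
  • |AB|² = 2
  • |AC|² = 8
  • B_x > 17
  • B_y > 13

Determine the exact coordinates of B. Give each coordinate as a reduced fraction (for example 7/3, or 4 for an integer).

1. B_x = 18  [[A, B, C are collinear ⇒ 2x-2y-8=0] ∩ [|B−(17, 13)|²=2]]
2. B_y = 14  [[A, B, C are collinear ⇒ 2x-2y-8=0] ∩ [|B−(17, 13)|²=2]]
   so B = (18, 14)

B = (18, 14)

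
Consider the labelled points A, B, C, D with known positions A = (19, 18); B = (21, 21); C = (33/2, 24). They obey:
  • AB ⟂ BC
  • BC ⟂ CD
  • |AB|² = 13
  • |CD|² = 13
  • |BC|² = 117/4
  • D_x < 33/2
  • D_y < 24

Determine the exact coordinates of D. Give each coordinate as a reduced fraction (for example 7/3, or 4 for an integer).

1. D_x = 29/2  [[BC ⟂ CD ⇒ -9/2x+3y+9/4=0] ∩ [|D−(33/2, 24)|²=13]]
2. D_y = 21  [[BC ⟂ CD ⇒ -9/2x+3y+9/4=0] ∩ [|D−(33/2, 24)|²=13]]
   so D = (29/2, 21)

D = (29/2, 21)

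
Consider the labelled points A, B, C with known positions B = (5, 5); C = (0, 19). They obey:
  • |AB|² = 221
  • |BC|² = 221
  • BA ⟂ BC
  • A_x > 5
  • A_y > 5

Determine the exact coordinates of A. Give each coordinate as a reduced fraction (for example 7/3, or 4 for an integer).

A = (19, 10)

1. A_x = 19  [[BA ⟂ BC ⇒ -5x+14y-45=0] ∩ [|A−(5, 5)|²=221]]
2. A_y = 10  [[BA ⟂ BC ⇒ -5x+14y-45=0] ∩ [|A−(5, 5)|²=221]]
   so A = (19, 10)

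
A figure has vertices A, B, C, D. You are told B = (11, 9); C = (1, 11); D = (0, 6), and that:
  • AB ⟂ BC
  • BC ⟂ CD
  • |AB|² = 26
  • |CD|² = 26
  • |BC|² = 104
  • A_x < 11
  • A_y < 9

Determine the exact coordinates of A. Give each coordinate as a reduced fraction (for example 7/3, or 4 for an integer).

1. A_x = 10  [[AB ⟂ BC ⇒ 10x-2y-92=0] ∩ [|A−(11, 9)|²=26]]
2. A_y = 4  [[AB ⟂ BC ⇒ 10x-2y-92=0] ∩ [|A−(11, 9)|²=26]]
   so A = (10, 4)

A = (10, 4)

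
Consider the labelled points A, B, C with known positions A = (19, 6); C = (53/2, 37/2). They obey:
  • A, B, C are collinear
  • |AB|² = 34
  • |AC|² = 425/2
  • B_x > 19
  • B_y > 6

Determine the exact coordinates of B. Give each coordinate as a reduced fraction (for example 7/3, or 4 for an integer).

B = (22, 11)

1. B_x = 22  [[A, B, C are collinear ⇒ 25/2x-15/2y-385/2=0] ∩ [|B−(19, 6)|²=34]]
2. B_y = 11  [[A, B, C are collinear ⇒ 25/2x-15/2y-385/2=0] ∩ [|B−(19, 6)|²=34]]
   so B = (22, 11)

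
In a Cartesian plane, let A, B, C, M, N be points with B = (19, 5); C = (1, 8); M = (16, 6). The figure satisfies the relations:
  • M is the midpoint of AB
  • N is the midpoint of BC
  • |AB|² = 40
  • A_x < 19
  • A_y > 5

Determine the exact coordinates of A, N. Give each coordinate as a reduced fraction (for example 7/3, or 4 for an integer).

1. A_x = 13  [A = 2·M−B = 2·(16, 6)−(19, 5)]
2. A_y = 7  [A = 2·M−B = 2·(16, 6)−(19, 5)]
   so A = (13, 7)
3. N_x = 10  [2·N = B+C = (19, 5)+(1, 8)]
4. N_y = 13/2  [2·N = B+C = (19, 5)+(1, 8)]
   so N = (10, 13/2)

A = (13, 7)
N = (10, 13/2)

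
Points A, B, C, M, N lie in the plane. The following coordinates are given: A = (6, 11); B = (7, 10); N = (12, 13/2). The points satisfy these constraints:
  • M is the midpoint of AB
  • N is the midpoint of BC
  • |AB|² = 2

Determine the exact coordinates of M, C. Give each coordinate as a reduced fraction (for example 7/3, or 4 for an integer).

M = (13/2, 21/2)
C = (17, 3)

1. M_x = 13/2  [2·M = A+B = (6, 11)+(7, 10)]
2. M_y = 21/2  [2·M = A+B = (6, 11)+(7, 10)]
   so M = (13/2, 21/2)
3. C_x = 17  [C = 2·N−B = 2·(12, 13/2)−(7, 10)]
4. C_y = 3  [C = 2·N−B = 2·(12, 13/2)−(7, 10)]
   so C = (17, 3)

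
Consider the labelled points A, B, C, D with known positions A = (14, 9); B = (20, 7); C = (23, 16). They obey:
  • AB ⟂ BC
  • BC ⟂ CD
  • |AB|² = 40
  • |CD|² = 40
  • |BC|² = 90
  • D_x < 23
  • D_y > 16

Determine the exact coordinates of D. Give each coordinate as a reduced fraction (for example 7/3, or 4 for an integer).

1. D_x = 17  [[BC ⟂ CD ⇒ 3x+9y-213=0] ∩ [|D−(23, 16)|²=40]]
2. D_y = 18  [[BC ⟂ CD ⇒ 3x+9y-213=0] ∩ [|D−(23, 16)|²=40]]
   so D = (17, 18)

D = (17, 18)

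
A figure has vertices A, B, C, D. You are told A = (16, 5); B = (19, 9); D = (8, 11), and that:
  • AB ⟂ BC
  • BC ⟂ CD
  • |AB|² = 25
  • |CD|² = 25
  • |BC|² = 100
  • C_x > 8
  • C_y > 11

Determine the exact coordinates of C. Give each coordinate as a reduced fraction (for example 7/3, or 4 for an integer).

1. C_x = 11  [[AB ⟂ BC ⇒ 3x+4y-93=0] ∩ [|C−(8, 11)|²=25]]
2. C_y = 15  [[AB ⟂ BC ⇒ 3x+4y-93=0] ∩ [|C−(8, 11)|²=25]]
   so C = (11, 15)

C = (11, 15)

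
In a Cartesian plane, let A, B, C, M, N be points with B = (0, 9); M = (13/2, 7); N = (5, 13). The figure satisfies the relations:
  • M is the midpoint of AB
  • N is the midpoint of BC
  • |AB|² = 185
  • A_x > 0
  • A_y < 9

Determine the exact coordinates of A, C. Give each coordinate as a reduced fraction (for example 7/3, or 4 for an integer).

1. A_x = 13  [A = 2·M−B = 2·(13/2, 7)−(0, 9)]
2. A_y = 5  [A = 2·M−B = 2·(13/2, 7)−(0, 9)]
   so A = (13, 5)
3. C_x = 10  [C = 2·N−B = 2·(5, 13)−(0, 9)]
4. C_y = 17  [C = 2·N−B = 2·(5, 13)−(0, 9)]
   so C = (10, 17)

A = (13, 5)
C = (10, 17)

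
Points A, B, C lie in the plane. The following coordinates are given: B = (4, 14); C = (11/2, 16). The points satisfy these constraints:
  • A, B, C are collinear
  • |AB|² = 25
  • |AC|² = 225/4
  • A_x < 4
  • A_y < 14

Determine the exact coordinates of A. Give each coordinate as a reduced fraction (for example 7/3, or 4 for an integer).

1. A_x = 1  [[A, B, C are collinear ⇒ -2x+3/2y-13=0] ∩ [|A−(4, 14)|²=25]]
2. A_y = 10  [[A, B, C are collinear ⇒ -2x+3/2y-13=0] ∩ [|A−(4, 14)|²=25]]
   so A = (1, 10)

A = (1, 10)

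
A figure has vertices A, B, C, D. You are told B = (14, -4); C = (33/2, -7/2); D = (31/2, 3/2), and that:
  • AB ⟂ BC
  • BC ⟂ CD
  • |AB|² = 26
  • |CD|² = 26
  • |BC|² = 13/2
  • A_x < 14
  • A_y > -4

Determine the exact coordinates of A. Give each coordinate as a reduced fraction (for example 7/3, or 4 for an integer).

A = (13, 1)

1. A_x = 13  [[AB ⟂ BC ⇒ -5/2x-1/2y+33=0] ∩ [|A−(14, -4)|²=26]]
2. A_y = 1  [[AB ⟂ BC ⇒ -5/2x-1/2y+33=0] ∩ [|A−(14, -4)|²=26]]
   so A = (13, 1)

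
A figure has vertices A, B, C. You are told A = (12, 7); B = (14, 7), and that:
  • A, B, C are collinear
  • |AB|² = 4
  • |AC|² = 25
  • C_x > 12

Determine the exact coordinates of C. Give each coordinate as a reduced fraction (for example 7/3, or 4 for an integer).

1. C_x = 17  [[A, B, C are collinear ⇒ 2y-14=0] ∩ [|C−(12, 7)|²=25]]
2. C_y = 7  [[A, B, C are collinear ⇒ 2y-14=0] ∩ [|C−(12, 7)|²=25]]
   so C = (17, 7)

C = (17, 7)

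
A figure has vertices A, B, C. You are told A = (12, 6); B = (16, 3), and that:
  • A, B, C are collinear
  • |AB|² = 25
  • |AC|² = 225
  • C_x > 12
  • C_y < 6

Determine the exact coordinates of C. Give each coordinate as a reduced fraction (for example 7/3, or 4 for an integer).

1. C_x = 24  [[A, B, C are collinear ⇒ 3x+4y-60=0] ∩ [|C−(12, 6)|²=225]]
2. C_y = -3  [[A, B, C are collinear ⇒ 3x+4y-60=0] ∩ [|C−(12, 6)|²=225]]
   so C = (24, -3)

C = (24, -3)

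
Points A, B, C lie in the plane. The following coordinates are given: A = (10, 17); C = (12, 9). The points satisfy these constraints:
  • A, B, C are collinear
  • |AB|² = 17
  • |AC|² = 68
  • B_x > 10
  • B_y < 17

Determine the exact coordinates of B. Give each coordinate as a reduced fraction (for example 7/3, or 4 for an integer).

1. B_x = 11  [[A, B, C are collinear ⇒ -8x-2y+114=0] ∩ [|B−(10, 17)|²=17]]
2. B_y = 13  [[A, B, C are collinear ⇒ -8x-2y+114=0] ∩ [|B−(10, 17)|²=17]]
   so B = (11, 13)

B = (11, 13)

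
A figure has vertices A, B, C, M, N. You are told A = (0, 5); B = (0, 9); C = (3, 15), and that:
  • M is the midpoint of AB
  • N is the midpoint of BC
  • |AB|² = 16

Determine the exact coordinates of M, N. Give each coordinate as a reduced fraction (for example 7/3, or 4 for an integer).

M = (0, 7)
N = (3/2, 12)

1. M_x = 0  [2·M = A+B = (0, 5)+(0, 9)]
2. M_y = 7  [2·M = A+B = (0, 5)+(0, 9)]
   so M = (0, 7)
3. N_x = 3/2  [2·N = B+C = (0, 9)+(3, 15)]
4. N_y = 12  [2·N = B+C = (0, 9)+(3, 15)]
   so N = (3/2, 12)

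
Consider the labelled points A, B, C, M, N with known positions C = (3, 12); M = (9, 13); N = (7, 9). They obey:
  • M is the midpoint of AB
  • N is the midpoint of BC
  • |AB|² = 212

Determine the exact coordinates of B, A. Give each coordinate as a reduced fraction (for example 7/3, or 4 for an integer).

B = (11, 6)
A = (7, 20)

1. B_x = 11  [B = 2·N−C = 2·(7, 9)−(3, 12)]
2. B_y = 6  [B = 2·N−C = 2·(7, 9)−(3, 12)]
   so B = (11, 6)
3. A_x = 7  [A = 2·M−B = 2·(9, 13)−(11, 6)]
4. A_y = 20  [A = 2·M−B = 2·(9, 13)−(11, 6)]
   so A = (7, 20)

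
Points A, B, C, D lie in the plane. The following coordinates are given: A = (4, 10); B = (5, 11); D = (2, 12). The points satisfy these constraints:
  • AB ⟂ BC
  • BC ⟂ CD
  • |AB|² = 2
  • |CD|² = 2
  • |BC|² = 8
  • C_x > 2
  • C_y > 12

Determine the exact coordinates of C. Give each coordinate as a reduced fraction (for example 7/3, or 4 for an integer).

1. C_x = 3  [[AB ⟂ BC ⇒ 1x+1y-16=0] ∩ [|C−(2, 12)|²=2]]
2. C_y = 13  [[AB ⟂ BC ⇒ 1x+1y-16=0] ∩ [|C−(2, 12)|²=2]]
   so C = (3, 13)

C = (3, 13)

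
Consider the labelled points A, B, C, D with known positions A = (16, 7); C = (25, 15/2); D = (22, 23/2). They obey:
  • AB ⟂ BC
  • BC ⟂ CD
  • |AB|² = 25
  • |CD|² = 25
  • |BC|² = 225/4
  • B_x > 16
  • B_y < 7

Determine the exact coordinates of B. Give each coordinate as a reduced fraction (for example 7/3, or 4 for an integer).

B = (19, 3)

1. B_x = 19  [[BC ⟂ CD ⇒ 3x-4y-45=0] ∩ [|B−(16, 7)|²=25]]
2. B_y = 3  [[BC ⟂ CD ⇒ 3x-4y-45=0] ∩ [|B−(16, 7)|²=25]]
   so B = (19, 3)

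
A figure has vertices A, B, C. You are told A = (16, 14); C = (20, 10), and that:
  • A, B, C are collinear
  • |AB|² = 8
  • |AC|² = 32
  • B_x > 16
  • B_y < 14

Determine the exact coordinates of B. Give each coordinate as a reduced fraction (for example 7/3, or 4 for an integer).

B = (18, 12)

1. B_x = 18  [[A, B, C are collinear ⇒ -4x-4y+120=0] ∩ [|B−(16, 14)|²=8]]
2. B_y = 12  [[A, B, C are collinear ⇒ -4x-4y+120=0] ∩ [|B−(16, 14)|²=8]]
   so B = (18, 12)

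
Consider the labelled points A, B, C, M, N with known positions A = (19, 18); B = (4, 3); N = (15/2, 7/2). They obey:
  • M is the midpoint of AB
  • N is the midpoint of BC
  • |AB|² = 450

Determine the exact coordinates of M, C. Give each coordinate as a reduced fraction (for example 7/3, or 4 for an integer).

M = (23/2, 21/2)
C = (11, 4)

1. M_x = 23/2  [2·M = A+B = (19, 18)+(4, 3)]
2. M_y = 21/2  [2·M = A+B = (19, 18)+(4, 3)]
   so M = (23/2, 21/2)
3. C_x = 11  [C = 2·N−B = 2·(15/2, 7/2)−(4, 3)]
4. C_y = 4  [C = 2·N−B = 2·(15/2, 7/2)−(4, 3)]
   so C = (11, 4)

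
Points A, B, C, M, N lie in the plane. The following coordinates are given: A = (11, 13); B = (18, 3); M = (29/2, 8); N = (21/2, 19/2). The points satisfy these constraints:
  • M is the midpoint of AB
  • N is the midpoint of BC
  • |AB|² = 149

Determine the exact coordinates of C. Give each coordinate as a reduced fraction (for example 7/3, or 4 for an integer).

C = (3, 16)

1. C_x = 3  [C = 2·N−B = 2·(21/2, 19/2)−(18, 3)]
2. C_y = 16  [C = 2·N−B = 2·(21/2, 19/2)−(18, 3)]
   so C = (3, 16)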